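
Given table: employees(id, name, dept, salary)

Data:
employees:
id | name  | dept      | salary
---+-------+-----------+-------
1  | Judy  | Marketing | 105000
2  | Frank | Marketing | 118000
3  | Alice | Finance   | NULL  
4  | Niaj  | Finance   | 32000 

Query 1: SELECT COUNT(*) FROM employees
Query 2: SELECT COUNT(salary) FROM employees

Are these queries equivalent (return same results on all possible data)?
No, not equivalent

Query 1 returns: [(4,)]
Query 2 returns: [(3,)]

Reason: COUNT(*) includes NULLs, COUNT(column) excludes them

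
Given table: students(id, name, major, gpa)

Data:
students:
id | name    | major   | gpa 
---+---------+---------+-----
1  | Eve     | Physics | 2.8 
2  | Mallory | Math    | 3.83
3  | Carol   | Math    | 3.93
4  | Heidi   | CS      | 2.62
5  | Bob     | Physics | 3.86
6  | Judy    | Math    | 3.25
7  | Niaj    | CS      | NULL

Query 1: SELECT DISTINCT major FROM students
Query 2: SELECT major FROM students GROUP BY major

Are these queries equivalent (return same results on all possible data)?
Yes, equivalent

Both queries return: [('CS',), ('Math',), ('Physics',)]

Reason: Both get unique majors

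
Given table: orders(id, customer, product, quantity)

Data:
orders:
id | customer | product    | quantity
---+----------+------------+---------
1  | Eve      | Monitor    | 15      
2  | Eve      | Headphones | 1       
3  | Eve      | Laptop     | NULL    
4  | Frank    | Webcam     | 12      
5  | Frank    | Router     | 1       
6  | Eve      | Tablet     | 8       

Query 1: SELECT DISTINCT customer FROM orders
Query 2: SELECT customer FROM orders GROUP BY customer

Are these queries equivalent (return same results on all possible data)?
Yes, equivalent

Both queries return: [('Eve',), ('Frank',)]

Reason: Both get unique customers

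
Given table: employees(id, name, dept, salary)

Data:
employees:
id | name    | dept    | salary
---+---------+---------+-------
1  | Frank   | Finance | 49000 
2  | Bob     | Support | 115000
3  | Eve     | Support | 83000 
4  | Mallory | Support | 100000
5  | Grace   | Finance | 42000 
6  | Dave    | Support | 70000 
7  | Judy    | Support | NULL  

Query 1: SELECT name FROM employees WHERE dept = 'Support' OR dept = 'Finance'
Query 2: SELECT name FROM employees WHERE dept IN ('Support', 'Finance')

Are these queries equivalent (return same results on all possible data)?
Yes, equivalent

Both queries return: [('Bob',), ('Dave',), ('Eve',), ('Frank',), ('Grace',), ('Judy',), ('Mallory',)]

Reason: OR vs IN are equivalent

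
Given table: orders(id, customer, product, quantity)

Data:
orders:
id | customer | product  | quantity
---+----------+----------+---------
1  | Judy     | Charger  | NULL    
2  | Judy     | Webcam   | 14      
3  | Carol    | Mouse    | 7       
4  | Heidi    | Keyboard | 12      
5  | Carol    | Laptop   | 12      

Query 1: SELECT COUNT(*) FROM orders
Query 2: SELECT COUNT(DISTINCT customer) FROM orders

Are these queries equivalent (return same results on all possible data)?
No, not equivalent

Query 1 returns: [(5,)]
Query 2 returns: [(3,)]

Reason: COUNT(*) counts rows, COUNT(DISTINCT customer) counts unique customers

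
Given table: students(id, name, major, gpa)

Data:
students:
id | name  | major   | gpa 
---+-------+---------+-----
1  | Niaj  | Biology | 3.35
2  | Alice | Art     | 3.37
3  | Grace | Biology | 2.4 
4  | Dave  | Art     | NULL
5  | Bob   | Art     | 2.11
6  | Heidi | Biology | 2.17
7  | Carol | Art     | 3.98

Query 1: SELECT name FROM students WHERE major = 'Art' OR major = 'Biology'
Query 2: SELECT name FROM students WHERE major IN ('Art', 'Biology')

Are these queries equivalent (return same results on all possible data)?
Yes, equivalent

Both queries return: [('Alice',), ('Bob',), ('Carol',), ('Dave',), ('Grace',), ('Heidi',), ('Niaj',)]

Reason: OR vs IN are equivalent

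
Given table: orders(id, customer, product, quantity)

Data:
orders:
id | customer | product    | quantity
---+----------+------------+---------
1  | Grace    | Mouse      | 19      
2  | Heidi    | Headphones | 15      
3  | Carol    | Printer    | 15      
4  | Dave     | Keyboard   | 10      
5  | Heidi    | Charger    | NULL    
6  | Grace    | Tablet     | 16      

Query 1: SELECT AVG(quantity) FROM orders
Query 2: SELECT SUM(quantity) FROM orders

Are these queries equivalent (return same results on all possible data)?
No, not equivalent

Query 1 returns: [(15.0,)]
Query 2 returns: [(75,)]

Reason: AVG vs SUM give different aggregate values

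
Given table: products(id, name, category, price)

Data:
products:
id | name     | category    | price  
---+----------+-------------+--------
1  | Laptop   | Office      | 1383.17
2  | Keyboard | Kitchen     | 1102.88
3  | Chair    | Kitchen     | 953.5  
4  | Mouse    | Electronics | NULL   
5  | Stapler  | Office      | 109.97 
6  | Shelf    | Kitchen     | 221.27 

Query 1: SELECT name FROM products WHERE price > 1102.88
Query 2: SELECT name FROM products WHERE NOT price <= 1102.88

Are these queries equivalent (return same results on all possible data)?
Yes, equivalent

Both queries return: [('Laptop',)]

Reason: Both filter price > 1102.88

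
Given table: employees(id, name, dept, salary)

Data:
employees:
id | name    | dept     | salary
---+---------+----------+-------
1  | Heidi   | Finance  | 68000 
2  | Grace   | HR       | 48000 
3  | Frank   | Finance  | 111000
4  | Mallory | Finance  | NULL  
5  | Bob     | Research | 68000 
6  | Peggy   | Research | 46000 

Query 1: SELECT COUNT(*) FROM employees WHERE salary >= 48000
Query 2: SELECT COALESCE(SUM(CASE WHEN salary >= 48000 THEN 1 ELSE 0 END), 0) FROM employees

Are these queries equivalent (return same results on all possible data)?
Yes, equivalent

Both queries return: [(4,)]

Reason: COUNT with WHERE vs conditional SUM (COALESCE handles empty-table NULL)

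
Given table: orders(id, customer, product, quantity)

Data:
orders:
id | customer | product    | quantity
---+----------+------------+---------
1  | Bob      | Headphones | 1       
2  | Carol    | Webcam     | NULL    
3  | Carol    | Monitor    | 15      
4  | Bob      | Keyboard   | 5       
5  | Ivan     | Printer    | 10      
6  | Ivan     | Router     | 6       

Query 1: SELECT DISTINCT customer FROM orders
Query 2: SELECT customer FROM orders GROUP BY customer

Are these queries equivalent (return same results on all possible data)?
Yes, equivalent

Both queries return: [('Bob',), ('Carol',), ('Ivan',)]

Reason: Both get unique customers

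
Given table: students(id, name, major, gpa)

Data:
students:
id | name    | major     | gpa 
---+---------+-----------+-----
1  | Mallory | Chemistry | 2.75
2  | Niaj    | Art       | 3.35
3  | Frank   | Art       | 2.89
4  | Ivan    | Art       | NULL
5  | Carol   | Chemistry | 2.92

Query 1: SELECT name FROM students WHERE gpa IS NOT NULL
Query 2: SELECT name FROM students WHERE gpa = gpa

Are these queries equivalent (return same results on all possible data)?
Yes, equivalent

Both queries return: [('Carol',), ('Frank',), ('Mallory',), ('Niaj',)]

Reason: IS NOT NULL vs self-equality (both exclude NULLs)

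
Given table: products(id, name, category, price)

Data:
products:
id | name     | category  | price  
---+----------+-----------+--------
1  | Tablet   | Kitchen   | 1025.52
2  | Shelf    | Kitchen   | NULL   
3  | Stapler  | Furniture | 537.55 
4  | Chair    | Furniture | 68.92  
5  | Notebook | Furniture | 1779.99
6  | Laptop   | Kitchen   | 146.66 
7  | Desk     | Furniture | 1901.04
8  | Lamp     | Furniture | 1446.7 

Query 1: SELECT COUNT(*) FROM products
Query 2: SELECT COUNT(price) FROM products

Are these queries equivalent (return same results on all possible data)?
No, not equivalent

Query 1 returns: [(8,)]
Query 2 returns: [(7,)]

Reason: COUNT(*) includes NULLs, COUNT(column) excludes them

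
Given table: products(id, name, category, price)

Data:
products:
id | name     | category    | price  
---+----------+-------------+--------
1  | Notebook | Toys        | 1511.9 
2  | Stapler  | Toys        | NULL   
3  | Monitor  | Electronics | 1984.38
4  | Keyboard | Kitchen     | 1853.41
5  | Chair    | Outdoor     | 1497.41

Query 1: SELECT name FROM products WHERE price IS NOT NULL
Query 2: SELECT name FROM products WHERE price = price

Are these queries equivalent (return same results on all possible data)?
Yes, equivalent

Both queries return: [('Chair',), ('Keyboard',), ('Monitor',), ('Notebook',)]

Reason: IS NOT NULL vs self-equality (both exclude NULLs)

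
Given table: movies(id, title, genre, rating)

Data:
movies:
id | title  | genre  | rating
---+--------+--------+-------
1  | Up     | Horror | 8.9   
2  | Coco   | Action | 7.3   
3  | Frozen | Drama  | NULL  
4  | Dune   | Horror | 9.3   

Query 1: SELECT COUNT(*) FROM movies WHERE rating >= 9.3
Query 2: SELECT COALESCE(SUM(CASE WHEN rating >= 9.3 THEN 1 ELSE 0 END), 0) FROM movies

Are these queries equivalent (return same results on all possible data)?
Yes, equivalent

Both queries return: [(1,)]

Reason: COUNT with WHERE vs conditional SUM (COALESCE handles empty-table NULL)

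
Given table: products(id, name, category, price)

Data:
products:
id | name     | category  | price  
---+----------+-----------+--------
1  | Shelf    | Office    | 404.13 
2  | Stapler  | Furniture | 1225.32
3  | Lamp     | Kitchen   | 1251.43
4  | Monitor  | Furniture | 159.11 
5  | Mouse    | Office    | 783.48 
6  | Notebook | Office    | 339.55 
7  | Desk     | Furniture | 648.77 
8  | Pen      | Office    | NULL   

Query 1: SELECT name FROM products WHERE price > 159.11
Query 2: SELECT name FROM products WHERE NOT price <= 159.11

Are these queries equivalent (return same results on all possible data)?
Yes, equivalent

Both queries return: [('Desk',), ('Lamp',), ('Mouse',), ('Notebook',), ('Shelf',), ('Stapler',)]

Reason: Both filter price > 159.11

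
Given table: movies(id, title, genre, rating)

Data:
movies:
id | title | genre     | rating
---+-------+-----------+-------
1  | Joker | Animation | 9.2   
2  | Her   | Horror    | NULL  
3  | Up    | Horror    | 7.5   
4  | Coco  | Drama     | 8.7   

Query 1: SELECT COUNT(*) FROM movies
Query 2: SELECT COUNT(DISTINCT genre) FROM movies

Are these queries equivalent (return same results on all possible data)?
No, not equivalent

Query 1 returns: [(4,)]
Query 2 returns: [(3,)]

Reason: COUNT(*) counts rows, COUNT(DISTINCT genre) counts unique genres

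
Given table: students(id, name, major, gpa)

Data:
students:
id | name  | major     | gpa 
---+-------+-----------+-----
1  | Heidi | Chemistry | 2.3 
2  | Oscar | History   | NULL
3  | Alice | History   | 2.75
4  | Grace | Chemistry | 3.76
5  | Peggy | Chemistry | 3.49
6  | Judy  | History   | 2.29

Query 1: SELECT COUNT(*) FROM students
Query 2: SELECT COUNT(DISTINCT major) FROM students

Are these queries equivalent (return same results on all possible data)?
No, not equivalent

Query 1 returns: [(6,)]
Query 2 returns: [(2,)]

Reason: COUNT(*) counts rows, COUNT(DISTINCT major) counts unique majors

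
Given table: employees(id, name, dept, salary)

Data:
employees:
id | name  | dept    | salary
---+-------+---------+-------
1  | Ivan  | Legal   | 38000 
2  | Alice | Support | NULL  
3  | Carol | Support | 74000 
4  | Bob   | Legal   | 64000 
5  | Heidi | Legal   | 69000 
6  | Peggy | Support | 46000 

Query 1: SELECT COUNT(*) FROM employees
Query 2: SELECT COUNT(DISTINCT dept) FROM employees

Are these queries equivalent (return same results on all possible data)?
No, not equivalent

Query 1 returns: [(6,)]
Query 2 returns: [(2,)]

Reason: COUNT(*) counts rows, COUNT(DISTINCT dept) counts unique depts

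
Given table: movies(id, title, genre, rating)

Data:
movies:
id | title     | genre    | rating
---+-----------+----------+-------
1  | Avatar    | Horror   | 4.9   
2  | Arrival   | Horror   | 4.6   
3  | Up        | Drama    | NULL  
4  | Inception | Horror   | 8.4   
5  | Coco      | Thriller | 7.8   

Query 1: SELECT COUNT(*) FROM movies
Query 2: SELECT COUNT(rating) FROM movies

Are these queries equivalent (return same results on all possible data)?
No, not equivalent

Query 1 returns: [(5,)]
Query 2 returns: [(4,)]

Reason: COUNT(*) includes NULLs, COUNT(column) excludes them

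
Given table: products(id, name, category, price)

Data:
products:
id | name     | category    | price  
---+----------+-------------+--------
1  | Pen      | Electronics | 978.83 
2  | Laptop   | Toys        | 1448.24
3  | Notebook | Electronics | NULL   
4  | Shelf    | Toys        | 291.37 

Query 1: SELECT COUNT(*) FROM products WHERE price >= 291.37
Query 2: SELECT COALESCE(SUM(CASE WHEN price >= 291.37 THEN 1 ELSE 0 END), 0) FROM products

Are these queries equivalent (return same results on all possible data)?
Yes, equivalent

Both queries return: [(3,)]

Reason: COUNT with WHERE vs conditional SUM (COALESCE handles empty-table NULL)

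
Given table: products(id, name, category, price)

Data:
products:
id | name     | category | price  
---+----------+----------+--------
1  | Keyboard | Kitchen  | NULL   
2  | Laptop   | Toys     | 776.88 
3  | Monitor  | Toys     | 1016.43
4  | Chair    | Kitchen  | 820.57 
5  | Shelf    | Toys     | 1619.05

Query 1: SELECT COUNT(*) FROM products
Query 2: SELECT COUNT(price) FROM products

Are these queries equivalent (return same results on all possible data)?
No, not equivalent

Query 1 returns: [(5,)]
Query 2 returns: [(4,)]

Reason: COUNT(*) includes NULLs, COUNT(column) excludes them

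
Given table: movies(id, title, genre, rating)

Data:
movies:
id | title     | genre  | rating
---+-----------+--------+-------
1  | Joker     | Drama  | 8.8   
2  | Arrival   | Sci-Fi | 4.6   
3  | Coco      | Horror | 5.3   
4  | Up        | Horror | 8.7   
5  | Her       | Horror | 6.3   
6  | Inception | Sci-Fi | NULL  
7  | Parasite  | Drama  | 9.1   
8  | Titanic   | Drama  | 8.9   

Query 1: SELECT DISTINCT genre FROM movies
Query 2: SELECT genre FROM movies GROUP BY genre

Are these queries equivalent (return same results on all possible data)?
Yes, equivalent

Both queries return: [('Drama',), ('Horror',), ('Sci-Fi',)]

Reason: Both get unique genres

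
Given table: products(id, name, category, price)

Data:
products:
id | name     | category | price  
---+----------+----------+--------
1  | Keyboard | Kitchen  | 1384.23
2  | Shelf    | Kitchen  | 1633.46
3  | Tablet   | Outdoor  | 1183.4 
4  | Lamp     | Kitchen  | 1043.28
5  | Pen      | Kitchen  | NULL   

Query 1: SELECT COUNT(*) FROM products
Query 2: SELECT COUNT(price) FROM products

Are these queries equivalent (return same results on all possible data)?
No, not equivalent

Query 1 returns: [(5,)]
Query 2 returns: [(4,)]

Reason: COUNT(*) includes NULLs, COUNT(column) excludes them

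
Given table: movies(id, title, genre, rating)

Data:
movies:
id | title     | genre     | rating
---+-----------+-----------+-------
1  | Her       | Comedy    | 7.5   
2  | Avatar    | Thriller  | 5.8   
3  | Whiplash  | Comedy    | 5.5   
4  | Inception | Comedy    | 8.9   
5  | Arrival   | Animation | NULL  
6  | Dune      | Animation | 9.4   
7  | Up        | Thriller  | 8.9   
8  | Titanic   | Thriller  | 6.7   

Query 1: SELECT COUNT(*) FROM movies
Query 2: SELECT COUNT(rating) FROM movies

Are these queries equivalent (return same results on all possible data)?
No, not equivalent

Query 1 returns: [(8,)]
Query 2 returns: [(7,)]

Reason: COUNT(*) includes NULLs, COUNT(column) excludes them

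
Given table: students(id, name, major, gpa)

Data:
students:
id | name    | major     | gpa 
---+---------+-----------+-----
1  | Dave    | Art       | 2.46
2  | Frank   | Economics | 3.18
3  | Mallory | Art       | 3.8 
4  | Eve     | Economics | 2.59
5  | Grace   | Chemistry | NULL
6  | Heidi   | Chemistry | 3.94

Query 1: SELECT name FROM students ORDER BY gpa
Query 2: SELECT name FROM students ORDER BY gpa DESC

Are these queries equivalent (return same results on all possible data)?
No, not equivalent

Query 1 returns: [('Grace',), ('Dave',), ('Eve',), ('Frank',), ('Mallory',), ('Heidi',)]
Query 2 returns: [('Heidi',), ('Mallory',), ('Frank',), ('Eve',), ('Dave',), ('Grace',)]

Reason: ASC vs DESC gives opposite ordering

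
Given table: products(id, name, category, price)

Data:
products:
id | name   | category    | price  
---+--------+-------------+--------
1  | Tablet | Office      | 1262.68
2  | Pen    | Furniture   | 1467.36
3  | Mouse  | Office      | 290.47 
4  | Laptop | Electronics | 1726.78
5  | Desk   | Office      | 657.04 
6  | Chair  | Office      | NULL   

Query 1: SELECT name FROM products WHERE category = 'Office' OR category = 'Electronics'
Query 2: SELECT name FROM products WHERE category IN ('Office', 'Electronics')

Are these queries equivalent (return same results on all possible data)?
Yes, equivalent

Both queries return: [('Chair',), ('Desk',), ('Laptop',), ('Mouse',), ('Tablet',)]

Reason: OR vs IN are equivalent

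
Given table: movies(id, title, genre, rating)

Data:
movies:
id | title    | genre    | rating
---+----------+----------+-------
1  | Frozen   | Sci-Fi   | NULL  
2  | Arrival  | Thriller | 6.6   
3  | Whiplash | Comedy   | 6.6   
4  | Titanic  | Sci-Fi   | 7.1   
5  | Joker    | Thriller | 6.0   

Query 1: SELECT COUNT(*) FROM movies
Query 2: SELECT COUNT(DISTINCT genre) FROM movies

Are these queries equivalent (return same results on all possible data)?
No, not equivalent

Query 1 returns: [(5,)]
Query 2 returns: [(3,)]

Reason: COUNT(*) counts rows, COUNT(DISTINCT genre) counts unique genres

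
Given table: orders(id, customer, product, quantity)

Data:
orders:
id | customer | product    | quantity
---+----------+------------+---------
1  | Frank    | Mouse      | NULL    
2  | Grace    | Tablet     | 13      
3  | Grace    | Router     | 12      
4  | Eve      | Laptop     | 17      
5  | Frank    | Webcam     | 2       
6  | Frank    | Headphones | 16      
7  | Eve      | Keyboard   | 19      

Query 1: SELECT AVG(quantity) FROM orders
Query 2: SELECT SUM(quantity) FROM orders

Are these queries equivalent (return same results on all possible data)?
No, not equivalent

Query 1 returns: [(13.166666666666666,)]
Query 2 returns: [(79,)]

Reason: AVG vs SUM give different aggregate values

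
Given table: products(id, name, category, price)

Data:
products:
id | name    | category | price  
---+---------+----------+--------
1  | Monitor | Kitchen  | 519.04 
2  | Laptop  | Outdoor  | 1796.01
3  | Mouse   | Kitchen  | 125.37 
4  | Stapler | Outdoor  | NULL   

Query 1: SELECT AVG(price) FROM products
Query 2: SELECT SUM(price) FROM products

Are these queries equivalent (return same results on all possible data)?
No, not equivalent

Query 1 returns: [(813.4733333333334,)]
Query 2 returns: [(2440.42,)]

Reason: AVG vs SUM give different aggregate values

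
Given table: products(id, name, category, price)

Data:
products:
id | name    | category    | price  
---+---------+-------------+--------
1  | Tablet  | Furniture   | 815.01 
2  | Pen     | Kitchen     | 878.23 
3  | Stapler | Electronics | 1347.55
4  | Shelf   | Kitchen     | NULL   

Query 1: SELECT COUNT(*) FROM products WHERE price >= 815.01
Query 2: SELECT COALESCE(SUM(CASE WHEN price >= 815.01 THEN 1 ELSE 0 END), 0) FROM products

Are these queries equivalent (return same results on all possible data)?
Yes, equivalent

Both queries return: [(3,)]

Reason: COUNT with WHERE vs conditional SUM (COALESCE handles empty-table NULL)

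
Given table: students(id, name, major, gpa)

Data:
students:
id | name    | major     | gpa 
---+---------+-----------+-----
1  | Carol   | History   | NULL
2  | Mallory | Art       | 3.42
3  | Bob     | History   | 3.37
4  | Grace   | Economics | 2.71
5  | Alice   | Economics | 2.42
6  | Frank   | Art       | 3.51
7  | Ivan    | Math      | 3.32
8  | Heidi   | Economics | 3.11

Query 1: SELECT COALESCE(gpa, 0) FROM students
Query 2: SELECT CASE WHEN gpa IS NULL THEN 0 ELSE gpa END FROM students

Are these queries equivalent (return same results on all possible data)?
Yes, equivalent

Both queries return: [(0,), (2.42,), (2.71,), (3.11,), (3.32,), (3.37,), (3.42,), (3.51,)]

Reason: COALESCE vs CASE for NULL handling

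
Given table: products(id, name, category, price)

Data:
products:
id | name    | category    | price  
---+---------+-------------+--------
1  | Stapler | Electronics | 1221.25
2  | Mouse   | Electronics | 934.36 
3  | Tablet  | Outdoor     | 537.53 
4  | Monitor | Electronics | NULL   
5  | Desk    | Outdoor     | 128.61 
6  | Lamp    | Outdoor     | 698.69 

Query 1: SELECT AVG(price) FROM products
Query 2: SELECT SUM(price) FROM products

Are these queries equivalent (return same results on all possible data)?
No, not equivalent

Query 1 returns: [(704.088,)]
Query 2 returns: [(3520.44,)]

Reason: AVG vs SUM give different aggregate values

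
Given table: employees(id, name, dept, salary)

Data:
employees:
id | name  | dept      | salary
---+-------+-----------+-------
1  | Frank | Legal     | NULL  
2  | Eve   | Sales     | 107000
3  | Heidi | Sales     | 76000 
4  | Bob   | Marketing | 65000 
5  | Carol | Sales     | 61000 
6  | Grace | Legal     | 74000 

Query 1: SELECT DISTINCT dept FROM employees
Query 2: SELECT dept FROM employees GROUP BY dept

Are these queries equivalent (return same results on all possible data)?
Yes, equivalent

Both queries return: [('Legal',), ('Marketing',), ('Sales',)]

Reason: Both get unique depts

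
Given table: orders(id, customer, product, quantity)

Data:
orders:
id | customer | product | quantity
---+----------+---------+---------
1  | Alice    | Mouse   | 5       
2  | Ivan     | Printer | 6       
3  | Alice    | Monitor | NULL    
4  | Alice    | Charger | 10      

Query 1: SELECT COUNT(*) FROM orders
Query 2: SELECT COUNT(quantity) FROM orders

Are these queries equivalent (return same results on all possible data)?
No, not equivalent

Query 1 returns: [(4,)]
Query 2 returns: [(3,)]

Reason: COUNT(*) includes NULLs, COUNT(column) excludes them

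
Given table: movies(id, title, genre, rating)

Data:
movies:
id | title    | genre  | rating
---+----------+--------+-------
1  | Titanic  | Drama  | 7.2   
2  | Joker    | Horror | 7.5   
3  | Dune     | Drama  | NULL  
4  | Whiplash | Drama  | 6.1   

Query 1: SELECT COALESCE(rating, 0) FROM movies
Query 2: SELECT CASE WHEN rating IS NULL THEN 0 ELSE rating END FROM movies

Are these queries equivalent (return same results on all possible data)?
Yes, equivalent

Both queries return: [(0,), (6.1,), (7.2,), (7.5,)]

Reason: COALESCE vs CASE for NULL handling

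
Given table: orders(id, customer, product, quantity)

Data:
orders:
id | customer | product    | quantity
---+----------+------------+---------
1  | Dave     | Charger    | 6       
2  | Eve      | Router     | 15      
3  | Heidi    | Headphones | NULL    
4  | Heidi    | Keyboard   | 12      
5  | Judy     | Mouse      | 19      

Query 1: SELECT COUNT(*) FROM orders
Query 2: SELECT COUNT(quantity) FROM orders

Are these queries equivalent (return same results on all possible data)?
No, not equivalent

Query 1 returns: [(5,)]
Query 2 returns: [(4,)]

Reason: COUNT(*) includes NULLs, COUNT(column) excludes them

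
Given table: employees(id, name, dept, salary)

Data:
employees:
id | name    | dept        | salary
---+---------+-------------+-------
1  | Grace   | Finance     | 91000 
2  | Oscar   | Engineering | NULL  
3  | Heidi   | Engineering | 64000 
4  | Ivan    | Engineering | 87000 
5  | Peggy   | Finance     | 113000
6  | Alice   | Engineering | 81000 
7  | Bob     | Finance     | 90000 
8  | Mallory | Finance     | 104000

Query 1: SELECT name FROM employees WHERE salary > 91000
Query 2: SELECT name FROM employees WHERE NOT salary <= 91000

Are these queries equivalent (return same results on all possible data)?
Yes, equivalent

Both queries return: [('Mallory',), ('Peggy',)]

Reason: Both filter salary > 91000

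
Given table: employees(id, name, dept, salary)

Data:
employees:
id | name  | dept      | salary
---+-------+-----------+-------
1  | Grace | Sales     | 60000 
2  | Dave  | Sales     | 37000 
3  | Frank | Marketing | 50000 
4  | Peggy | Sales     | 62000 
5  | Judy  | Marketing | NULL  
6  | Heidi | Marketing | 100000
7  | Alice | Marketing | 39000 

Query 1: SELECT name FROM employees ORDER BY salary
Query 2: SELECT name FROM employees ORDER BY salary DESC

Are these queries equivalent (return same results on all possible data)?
No, not equivalent

Query 1 returns: [('Judy',), ('Dave',), ('Alice',), ('Frank',), ('Grace',), ('Peggy',), ('Heidi',)]
Query 2 returns: [('Heidi',), ('Peggy',), ('Grace',), ('Frank',), ('Alice',), ('Dave',), ('Judy',)]

Reason: ASC vs DESC gives opposite ordering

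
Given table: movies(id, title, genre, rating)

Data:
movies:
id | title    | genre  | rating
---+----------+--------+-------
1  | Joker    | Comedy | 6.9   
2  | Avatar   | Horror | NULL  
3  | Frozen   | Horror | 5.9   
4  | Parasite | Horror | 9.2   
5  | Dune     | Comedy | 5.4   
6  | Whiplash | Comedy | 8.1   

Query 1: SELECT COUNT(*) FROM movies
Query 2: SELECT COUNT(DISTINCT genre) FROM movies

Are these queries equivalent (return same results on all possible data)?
No, not equivalent

Query 1 returns: [(6,)]
Query 2 returns: [(2,)]

Reason: COUNT(*) counts rows, COUNT(DISTINCT genre) counts unique genres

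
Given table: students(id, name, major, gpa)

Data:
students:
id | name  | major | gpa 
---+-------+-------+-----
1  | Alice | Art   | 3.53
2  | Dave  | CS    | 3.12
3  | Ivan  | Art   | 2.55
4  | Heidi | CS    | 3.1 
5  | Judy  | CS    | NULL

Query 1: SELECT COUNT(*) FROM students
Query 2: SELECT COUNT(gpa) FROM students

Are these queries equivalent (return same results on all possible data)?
No, not equivalent

Query 1 returns: [(5,)]
Query 2 returns: [(4,)]

Reason: COUNT(*) includes NULLs, COUNT(column) excludes them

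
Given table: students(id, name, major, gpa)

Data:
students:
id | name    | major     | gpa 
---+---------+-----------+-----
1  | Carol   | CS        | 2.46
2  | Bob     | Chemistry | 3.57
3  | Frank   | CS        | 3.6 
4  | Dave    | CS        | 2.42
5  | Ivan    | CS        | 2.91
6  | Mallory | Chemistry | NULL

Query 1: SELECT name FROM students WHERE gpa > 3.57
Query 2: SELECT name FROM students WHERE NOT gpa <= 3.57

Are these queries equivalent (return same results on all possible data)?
Yes, equivalent

Both queries return: [('Frank',)]

Reason: Both filter gpa > 3.57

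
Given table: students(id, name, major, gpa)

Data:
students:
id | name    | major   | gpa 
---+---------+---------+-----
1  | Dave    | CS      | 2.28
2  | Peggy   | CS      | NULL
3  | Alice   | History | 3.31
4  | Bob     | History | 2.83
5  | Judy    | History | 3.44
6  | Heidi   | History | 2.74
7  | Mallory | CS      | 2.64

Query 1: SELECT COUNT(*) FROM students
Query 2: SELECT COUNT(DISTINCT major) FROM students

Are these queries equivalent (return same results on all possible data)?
No, not equivalent

Query 1 returns: [(7,)]
Query 2 returns: [(2,)]

Reason: COUNT(*) counts rows, COUNT(DISTINCT major) counts unique majors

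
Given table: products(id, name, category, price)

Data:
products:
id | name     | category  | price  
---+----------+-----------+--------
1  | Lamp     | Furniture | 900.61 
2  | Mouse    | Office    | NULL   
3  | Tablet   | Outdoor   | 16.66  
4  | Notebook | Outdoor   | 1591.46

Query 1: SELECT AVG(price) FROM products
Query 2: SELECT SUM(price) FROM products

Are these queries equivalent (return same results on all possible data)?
No, not equivalent

Query 1 returns: [(836.2433333333333,)]
Query 2 returns: [(2508.73,)]

Reason: AVG vs SUM give different aggregate values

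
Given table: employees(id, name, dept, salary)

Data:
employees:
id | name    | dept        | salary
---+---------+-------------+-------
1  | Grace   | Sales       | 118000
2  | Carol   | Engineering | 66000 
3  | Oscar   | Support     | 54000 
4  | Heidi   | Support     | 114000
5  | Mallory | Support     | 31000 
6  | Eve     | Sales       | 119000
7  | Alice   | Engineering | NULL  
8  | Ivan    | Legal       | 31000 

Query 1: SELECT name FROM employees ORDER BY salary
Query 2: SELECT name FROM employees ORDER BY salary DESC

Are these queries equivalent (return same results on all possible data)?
No, not equivalent

Query 1 returns: [('Alice',), ('Mallory',), ('Ivan',), ('Oscar',), ('Carol',), ('Heidi',), ('Grace',), ('Eve',)]
Query 2 returns: [('Eve',), ('Grace',), ('Heidi',), ('Carol',), ('Oscar',), ('Mallory',), ('Ivan',), ('Alice',)]

Reason: ASC vs DESC gives opposite ordering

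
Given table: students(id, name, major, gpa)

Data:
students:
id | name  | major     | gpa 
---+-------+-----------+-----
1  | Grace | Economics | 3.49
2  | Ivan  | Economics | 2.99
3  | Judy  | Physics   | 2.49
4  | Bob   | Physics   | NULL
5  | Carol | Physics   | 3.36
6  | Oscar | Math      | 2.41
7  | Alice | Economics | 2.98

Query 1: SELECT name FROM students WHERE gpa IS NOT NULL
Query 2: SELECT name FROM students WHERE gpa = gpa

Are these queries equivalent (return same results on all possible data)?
Yes, equivalent

Both queries return: [('Alice',), ('Carol',), ('Grace',), ('Ivan',), ('Judy',), ('Oscar',)]

Reason: IS NOT NULL vs self-equality (both exclude NULLs)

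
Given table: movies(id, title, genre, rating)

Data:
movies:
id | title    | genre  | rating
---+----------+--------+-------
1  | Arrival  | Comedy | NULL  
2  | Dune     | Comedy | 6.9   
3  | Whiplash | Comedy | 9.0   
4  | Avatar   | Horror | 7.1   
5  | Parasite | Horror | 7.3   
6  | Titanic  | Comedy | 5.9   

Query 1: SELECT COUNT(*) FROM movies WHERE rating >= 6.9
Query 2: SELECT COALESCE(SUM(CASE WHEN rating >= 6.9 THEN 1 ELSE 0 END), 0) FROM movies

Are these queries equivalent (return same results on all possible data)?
Yes, equivalent

Both queries return: [(4,)]

Reason: COUNT with WHERE vs conditional SUM (COALESCE handles empty-table NULL)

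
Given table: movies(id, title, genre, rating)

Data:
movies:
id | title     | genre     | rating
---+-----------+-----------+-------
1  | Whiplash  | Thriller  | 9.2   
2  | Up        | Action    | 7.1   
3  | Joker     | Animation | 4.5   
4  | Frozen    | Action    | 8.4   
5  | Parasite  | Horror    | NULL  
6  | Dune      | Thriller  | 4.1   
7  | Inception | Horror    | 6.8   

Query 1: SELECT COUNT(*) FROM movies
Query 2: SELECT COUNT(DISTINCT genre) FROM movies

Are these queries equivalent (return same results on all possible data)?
No, not equivalent

Query 1 returns: [(7,)]
Query 2 returns: [(4,)]

Reason: COUNT(*) counts rows, COUNT(DISTINCT genre) counts unique genres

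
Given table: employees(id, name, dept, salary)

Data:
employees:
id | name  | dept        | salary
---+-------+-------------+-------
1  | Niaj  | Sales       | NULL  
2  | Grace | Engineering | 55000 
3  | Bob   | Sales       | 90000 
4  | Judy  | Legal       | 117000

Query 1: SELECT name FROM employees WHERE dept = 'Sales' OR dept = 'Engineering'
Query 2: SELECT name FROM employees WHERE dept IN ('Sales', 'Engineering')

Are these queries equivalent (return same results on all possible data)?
Yes, equivalent

Both queries return: [('Bob',), ('Grace',), ('Niaj',)]

Reason: OR vs IN are equivalent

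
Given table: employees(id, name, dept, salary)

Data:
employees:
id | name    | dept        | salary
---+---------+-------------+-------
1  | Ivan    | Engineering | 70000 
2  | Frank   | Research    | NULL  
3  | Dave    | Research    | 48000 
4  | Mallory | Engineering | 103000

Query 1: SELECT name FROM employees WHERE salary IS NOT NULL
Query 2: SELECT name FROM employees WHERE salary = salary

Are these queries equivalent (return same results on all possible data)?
Yes, equivalent

Both queries return: [('Dave',), ('Ivan',), ('Mallory',)]

Reason: IS NOT NULL vs self-equality (both exclude NULLs)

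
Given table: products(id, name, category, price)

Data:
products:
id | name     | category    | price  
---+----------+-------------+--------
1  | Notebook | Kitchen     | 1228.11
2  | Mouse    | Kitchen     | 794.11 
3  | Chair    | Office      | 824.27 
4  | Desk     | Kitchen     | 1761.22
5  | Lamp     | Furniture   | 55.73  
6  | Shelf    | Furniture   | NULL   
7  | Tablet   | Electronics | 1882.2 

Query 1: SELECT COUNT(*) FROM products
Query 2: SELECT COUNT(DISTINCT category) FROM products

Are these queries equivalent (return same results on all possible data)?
No, not equivalent

Query 1 returns: [(7,)]
Query 2 returns: [(4,)]

Reason: COUNT(*) counts rows, COUNT(DISTINCT category) counts unique categorys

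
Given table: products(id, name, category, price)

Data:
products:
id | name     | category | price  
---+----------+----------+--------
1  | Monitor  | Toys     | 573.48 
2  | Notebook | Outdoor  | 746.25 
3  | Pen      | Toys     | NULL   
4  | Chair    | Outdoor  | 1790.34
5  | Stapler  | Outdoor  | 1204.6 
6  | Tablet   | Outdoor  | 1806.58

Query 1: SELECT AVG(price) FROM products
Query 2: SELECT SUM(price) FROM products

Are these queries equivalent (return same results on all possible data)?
No, not equivalent

Query 1 returns: [(1224.25,)]
Query 2 returns: [(6121.25,)]

Reason: AVG vs SUM give different aggregate values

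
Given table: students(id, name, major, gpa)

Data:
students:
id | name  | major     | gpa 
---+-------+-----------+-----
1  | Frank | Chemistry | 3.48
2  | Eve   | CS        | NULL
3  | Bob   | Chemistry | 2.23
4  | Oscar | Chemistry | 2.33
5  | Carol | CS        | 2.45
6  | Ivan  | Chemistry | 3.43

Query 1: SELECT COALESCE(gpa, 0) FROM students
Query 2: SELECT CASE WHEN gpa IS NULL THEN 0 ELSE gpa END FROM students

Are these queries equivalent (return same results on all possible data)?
Yes, equivalent

Both queries return: [(0,), (2.23,), (2.33,), (2.45,), (3.43,), (3.48,)]

Reason: COALESCE vs CASE for NULL handling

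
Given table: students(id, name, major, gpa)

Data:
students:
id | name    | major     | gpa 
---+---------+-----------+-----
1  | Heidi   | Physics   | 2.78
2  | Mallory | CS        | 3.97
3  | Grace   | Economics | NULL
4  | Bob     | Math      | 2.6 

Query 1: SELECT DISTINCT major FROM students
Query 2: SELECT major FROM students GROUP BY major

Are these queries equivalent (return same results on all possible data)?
Yes, equivalent

Both queries return: [('CS',), ('Economics',), ('Math',), ('Physics',)]

Reason: Both get unique majors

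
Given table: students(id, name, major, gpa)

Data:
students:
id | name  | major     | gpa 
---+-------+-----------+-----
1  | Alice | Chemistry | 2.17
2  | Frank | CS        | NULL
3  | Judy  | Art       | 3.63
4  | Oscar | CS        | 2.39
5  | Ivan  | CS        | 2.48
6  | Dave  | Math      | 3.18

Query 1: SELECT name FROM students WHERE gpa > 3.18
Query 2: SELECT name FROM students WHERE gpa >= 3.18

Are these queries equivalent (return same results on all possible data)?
No, not equivalent

Query 1 returns: [('Judy',)]
Query 2 returns: [('Judy',), ('Dave',)]

Reason: > vs >= gives different results when gpa = 3.18 exists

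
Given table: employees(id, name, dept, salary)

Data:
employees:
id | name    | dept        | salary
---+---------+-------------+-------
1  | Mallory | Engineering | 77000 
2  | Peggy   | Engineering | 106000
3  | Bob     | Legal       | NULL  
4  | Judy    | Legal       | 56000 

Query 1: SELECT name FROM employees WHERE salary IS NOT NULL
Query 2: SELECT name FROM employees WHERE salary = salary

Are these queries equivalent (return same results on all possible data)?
Yes, equivalent

Both queries return: [('Judy',), ('Mallory',), ('Peggy',)]

Reason: IS NOT NULL vs self-equality (both exclude NULLs)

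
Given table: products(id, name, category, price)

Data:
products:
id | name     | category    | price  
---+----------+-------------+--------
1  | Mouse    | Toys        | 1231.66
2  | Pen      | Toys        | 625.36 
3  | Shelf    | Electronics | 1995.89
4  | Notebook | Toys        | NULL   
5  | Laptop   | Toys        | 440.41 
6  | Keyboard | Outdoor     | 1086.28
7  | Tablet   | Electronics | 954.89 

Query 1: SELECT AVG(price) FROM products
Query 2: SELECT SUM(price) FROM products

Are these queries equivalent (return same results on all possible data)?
No, not equivalent

Query 1 returns: [(1055.7483333333332,)]
Query 2 returns: [(6334.49,)]

Reason: AVG vs SUM give different aggregate values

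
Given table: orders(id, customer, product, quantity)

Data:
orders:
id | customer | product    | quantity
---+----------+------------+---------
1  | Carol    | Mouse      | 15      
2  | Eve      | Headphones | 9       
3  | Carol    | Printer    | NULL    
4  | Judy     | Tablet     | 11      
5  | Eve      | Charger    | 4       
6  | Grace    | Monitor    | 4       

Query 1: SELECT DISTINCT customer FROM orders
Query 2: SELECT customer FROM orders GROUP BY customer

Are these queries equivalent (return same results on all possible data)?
Yes, equivalent

Both queries return: [('Carol',), ('Eve',), ('Grace',), ('Judy',)]

Reason: Both get unique customers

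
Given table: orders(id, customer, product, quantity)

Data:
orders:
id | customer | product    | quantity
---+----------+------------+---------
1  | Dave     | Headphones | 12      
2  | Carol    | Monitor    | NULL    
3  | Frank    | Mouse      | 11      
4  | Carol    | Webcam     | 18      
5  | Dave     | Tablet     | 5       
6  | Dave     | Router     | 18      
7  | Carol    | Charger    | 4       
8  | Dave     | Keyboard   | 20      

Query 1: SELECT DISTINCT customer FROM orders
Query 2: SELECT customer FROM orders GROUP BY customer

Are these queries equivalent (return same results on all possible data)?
Yes, equivalent

Both queries return: [('Carol',), ('Dave',), ('Frank',)]

Reason: Both get unique customers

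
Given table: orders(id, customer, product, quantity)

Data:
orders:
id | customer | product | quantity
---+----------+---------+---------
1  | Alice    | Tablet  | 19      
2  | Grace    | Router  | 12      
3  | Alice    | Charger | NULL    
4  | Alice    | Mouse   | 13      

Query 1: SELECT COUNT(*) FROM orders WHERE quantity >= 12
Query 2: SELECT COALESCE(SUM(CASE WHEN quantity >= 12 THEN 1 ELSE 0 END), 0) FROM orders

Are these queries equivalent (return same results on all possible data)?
Yes, equivalent

Both queries return: [(3,)]

Reason: COUNT with WHERE vs conditional SUM (COALESCE handles empty-table NULL)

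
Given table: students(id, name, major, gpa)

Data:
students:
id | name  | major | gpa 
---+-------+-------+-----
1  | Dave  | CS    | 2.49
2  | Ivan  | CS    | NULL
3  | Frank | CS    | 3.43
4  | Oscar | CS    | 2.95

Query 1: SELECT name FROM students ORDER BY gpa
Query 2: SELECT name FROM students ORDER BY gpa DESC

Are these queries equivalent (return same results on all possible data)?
No, not equivalent

Query 1 returns: [('Ivan',), ('Dave',), ('Oscar',), ('Frank',)]
Query 2 returns: [('Frank',), ('Oscar',), ('Dave',), ('Ivan',)]

Reason: ASC vs DESC gives opposite ordering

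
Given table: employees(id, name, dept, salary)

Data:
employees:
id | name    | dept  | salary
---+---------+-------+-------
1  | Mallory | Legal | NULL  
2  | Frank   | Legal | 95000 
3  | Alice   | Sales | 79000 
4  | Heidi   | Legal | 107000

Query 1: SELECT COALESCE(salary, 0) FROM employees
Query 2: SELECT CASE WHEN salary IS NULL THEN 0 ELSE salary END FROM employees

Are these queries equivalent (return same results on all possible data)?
Yes, equivalent

Both queries return: [(0,), (79000,), (95000,), (107000,)]

Reason: COALESCE vs CASE for NULL handling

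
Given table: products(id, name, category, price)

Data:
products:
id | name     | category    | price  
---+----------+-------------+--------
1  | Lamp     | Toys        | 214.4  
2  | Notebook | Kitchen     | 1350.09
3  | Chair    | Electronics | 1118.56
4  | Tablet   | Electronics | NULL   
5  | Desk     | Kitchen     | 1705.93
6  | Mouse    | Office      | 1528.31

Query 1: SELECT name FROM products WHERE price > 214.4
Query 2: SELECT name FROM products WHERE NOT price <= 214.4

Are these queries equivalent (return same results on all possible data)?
Yes, equivalent

Both queries return: [('Chair',), ('Desk',), ('Mouse',), ('Notebook',)]

Reason: Both filter price > 214.4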